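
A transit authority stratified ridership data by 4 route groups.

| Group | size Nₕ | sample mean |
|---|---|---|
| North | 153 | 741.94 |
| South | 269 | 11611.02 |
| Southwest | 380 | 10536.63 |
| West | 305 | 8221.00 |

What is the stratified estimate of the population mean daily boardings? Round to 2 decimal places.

8805.97

x̄_st = (Σ Nₕx̄ₕ) / (Σ Nₕ) = (153·741.94 + 269·11611.02 + 380·10536.63 + 305·8221.00) / 1107
= 9748205.6 / 1107 = 8805.9671... → 8805.97.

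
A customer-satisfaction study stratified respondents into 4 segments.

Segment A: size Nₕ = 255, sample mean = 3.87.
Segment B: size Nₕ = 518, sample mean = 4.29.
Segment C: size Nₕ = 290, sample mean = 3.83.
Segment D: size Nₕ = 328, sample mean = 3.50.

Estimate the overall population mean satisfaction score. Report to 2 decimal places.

3.93

x̄_st = (Σ Nₕx̄ₕ) / (Σ Nₕ) = (255·3.87 + 518·4.29 + 290·3.83 + 328·3.50) / 1391
= 5467.77 / 1391 = 3.9308... → 3.93.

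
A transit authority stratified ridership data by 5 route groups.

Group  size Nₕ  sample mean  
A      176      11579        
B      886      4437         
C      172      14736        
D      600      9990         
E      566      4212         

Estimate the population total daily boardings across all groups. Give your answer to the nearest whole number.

A: 176·11579 = 2037904
B: 886·4437 = 3931182
C: 172·14736 = 2534592
D: 600·9990 = 5994000
E: 566·4212 = 2383992
τ̂ = Σ Nₕx̄ₕ = 16881670.

16881670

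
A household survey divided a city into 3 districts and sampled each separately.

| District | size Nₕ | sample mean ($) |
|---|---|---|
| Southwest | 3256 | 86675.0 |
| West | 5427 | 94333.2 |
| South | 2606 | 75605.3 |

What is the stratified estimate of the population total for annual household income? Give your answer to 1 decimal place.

Population total = Σ Nₕ·x̄ₕ (each stratum's size times its mean).
3256·86675.0 + 5427·94333.2 + 2606·75605.3 = 282213800 + 511946276.4 + 197027411.8 = 991187488.2.

991187488.2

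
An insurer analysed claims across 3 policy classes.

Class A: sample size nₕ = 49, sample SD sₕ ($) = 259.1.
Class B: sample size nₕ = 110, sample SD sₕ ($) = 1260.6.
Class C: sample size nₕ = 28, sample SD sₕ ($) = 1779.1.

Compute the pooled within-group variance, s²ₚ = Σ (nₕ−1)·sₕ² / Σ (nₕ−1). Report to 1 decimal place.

1423347.5

A: (49−1)·259.1² = 48·67132.81 = 3222374.88
B: (110−1)·1260.6² = 109·1589112.36 = 173213247.24
C: (28−1)·1779.1² = 27·3165196.81 = 85460313.87
Numerator = 261895935.99; denominator = Σ(nₕ−1) = 184.
s²ₚ = 261895935.99/184 = 1423347.478... → 1423347.5.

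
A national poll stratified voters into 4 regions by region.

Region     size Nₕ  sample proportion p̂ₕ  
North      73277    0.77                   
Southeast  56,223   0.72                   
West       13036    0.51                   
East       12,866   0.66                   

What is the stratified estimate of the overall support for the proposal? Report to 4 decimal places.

0.7210

N = 73277 + 56223 + 13036 + 12866 = 155402.
Overall proportion = Σ (Nₕ/N)·p̂ₕ.
Σ Nₕp̂ₕ = 56423.29 + 40480.56 + 6648.36 + 8491.56 = 112043.77.
112043.77 / 155402 = 0.720993... → 0.7210.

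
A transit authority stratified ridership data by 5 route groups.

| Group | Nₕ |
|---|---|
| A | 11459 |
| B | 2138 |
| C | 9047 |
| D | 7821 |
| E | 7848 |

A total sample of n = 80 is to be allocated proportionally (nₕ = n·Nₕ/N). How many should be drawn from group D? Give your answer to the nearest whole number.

16

N = 11459 + 2138 + 9047 + 7821 + 7848 = 38313.
n_D = 80·7821/38313 = 16.331... → 16.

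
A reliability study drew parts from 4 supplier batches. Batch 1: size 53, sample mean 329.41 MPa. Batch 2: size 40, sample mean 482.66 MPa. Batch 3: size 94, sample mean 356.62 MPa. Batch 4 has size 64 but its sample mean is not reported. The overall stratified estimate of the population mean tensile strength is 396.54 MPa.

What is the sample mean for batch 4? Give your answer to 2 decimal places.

456.94

N = 53 + 40 + 94 + 64 = 251.
Overall total = μ·N = 396.54·251 = 99531.54.
Subtract the known strata: 53·329.41 + 40·482.66 + 94·356.62 = 70287.41.
Remaining total for batch 4: 99531.54 − 70287.41 = 29244.13.
Divide by its size: 29244.13 / 64 = 456.9395... → 456.94.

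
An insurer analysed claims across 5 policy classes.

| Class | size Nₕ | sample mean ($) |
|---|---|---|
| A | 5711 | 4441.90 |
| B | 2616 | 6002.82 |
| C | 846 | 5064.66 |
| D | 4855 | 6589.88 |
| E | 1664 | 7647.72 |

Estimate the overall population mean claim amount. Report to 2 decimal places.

5740.21

N = 5711 + 2616 + 846 + 4855 + 1664 = 15692.
Weight each subgroup mean by Nₕ/N and sum.
Σ Nₕx̄ₕ = 5711·4441.90 + 2616·6002.82 + 846·5064.66 + 4855·6589.88 + 1664·7647.72 = 25367690.9 + 15703377.12 + 4284702.36 + 31993867.4 + 12725806.08 = 90075443.86.
Divide by N: 90075443.86 / 15692 = 5740.2144... → 5740.21.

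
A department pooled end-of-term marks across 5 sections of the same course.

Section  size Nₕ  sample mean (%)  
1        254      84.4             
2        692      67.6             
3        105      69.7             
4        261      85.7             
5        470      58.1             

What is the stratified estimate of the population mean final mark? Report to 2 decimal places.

N = 254 + 692 + 105 + 261 + 470 = 1782.
Weight each subgroup mean by Nₕ/N and sum.
Σ Nₕx̄ₕ = 254·84.4 + 692·67.6 + 105·69.7 + 261·85.7 + 470·58.1 = 21437.6 + 46779.2 + 7318.5 + 22367.7 + 27307 = 125210.
Divide by N: 125210 / 1782 = 70.2637... → 70.26.

70.26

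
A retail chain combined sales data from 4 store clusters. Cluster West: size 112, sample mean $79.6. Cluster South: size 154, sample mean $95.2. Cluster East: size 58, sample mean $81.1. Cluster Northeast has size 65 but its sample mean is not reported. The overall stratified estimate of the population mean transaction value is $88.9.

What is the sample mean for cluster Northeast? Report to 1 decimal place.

97.0

N = 112 + 154 + 58 + 65 = 389.
Overall total = μ·N = 88.9·389 = 34582.1.
Subtract the known strata: 112·79.6 + 154·95.2 + 58·81.1 = 28279.8.
Remaining total for cluster Northeast: 34582.1 − 28279.8 = 6302.3.
Divide by its size: 6302.3 / 65 = 96.958... → 97.0.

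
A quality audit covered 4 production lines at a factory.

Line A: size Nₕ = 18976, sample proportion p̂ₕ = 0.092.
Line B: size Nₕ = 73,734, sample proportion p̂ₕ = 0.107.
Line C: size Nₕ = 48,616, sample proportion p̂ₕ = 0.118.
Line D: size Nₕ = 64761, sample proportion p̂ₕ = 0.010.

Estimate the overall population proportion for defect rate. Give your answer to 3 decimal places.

0.078

N = 18976 + 73734 + 48616 + 64761 = 206087.
Overall proportion = Σ (Nₕ/N)·p̂ₕ.
Σ Nₕp̂ₕ = 1745.792 + 7889.538 + 5736.688 + 647.61 = 16019.628.
16019.628 / 206087 = 0.07773... → 0.078.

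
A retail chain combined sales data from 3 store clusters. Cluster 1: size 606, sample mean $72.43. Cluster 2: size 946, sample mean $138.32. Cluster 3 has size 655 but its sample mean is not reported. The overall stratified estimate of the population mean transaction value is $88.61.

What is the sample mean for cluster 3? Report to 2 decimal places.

31.78

Σ Nₕx̄ₕ = N·μ, so 655·x̄_3 = 2207·88.61 − (606·72.43 + 946·138.32).
= 195562.27 − 174743.3 = 20818.97.
x̄_3 = 20818.97 / 655 = 31.7847... → 31.78.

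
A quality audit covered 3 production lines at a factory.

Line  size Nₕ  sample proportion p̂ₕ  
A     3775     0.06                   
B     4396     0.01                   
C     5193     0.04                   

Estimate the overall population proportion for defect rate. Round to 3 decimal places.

Wₕ = Nₕ/N with N = 13364: 0.2825, 0.3289, 0.3886.
p̂_st = 0.2825·0.06 + 0.3289·0.01 + 0.3886·0.04 ≈ 0.03578... → 0.036.

0.036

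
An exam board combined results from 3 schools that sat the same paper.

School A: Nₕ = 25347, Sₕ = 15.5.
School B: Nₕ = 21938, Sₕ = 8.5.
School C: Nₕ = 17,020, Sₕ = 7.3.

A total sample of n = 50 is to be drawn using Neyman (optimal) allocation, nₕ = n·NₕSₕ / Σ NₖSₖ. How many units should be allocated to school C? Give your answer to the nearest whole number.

Σ NₕSₕ = 25347·15.5 + 21938·8.5 + 17020·7.3 = 703597.5.
Share for C: 124246/703597.5 = 0.17659.
n_C = 50 × 0.17659 = 8.829... → 9.

9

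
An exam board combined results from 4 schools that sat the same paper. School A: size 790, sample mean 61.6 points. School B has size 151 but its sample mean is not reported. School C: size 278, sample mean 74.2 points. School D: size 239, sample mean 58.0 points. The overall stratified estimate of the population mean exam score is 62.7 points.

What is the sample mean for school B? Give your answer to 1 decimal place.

54.7

Σ Nₕx̄ₕ = N·μ, so 151·x̄_B = 1458·62.7 − (790·61.6 + 278·74.2 + 239·58.0).
= 91416.6 − 83153.6 = 8263.
x̄_B = 8263 / 151 = 54.722... → 54.7.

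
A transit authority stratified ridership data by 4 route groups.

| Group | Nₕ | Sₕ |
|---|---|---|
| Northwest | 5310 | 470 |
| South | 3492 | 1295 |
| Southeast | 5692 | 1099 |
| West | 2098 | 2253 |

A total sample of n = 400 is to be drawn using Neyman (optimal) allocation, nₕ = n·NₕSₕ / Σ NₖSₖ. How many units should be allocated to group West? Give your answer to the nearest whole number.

105

Northwest: NₕSₕ = 5310·470 = 2495700
South: NₕSₕ = 3492·1295 = 4522140
Southeast: NₕSₕ = 5692·1099 = 6255508
West: NₕSₕ = 2098·2253 = 4726794
Σ NₕSₕ = 18000142.
n_West = 400·4726794/18000142 = 105.039... → 105.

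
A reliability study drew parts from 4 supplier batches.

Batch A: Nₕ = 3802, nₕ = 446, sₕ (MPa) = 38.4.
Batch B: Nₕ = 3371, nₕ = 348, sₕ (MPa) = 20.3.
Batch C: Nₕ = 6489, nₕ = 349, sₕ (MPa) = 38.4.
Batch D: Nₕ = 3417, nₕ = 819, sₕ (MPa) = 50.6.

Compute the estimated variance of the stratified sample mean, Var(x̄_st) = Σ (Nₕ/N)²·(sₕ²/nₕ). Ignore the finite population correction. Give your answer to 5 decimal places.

N = 17079. Term for each stratum: Wₕ²sₕ²/nₕ.
Var(x̄_st) = 0.16384264 + 0.04613234 + 0.60991272 + 0.12513598 = 0.94502368 → 0.94502.

0.94502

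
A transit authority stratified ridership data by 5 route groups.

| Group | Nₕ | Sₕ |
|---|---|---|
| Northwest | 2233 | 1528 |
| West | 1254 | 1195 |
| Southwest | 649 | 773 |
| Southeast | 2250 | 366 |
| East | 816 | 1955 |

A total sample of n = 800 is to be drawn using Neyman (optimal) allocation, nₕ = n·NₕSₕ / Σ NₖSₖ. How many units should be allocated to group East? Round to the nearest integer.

163

Σ NₕSₕ = 2233·1528 + 1254·1195 + 649·773 + 2250·366 + 816·1955 = 7831011.
Share for East: 1595280/7831011 = 0.20371.
n_East = 800 × 0.20371 = 162.971... → 163.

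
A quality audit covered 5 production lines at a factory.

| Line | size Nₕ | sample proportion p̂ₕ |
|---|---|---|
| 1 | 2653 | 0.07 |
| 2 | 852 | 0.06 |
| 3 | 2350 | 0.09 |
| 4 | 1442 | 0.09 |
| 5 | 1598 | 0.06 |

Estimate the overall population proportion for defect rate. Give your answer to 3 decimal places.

Wₕ = Nₕ/N with N = 8895: 0.2983, 0.0958, 0.2642, 0.1621, 0.1797.
p̂_st = 0.2983·0.07 + 0.0958·0.06 + 0.2642·0.09 + 0.1621·0.09 + 0.1797·0.06 ≈ 0.07577... → 0.076.

0.076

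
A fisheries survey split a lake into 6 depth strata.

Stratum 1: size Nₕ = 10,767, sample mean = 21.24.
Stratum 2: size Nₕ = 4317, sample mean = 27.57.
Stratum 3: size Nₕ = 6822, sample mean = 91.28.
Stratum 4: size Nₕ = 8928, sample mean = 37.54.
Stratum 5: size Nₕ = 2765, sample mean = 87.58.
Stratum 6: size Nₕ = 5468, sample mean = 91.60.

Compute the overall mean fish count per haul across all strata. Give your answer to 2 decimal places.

N = 39067; weights Wₕ = Nₕ/N = (0.2756, 0.1105, 0.1746, 0.2285, 0.0708, 0.1400).
x̄_st = Σ Wₕ·x̄ₕ = 0.2756·21.24 + 0.1105·27.57 + 0.1746·91.28 + 0.2285·37.54 + 0.0708·87.58 + 0.1400·91.60 ≈ 52.4383...
→ 52.44.

52.44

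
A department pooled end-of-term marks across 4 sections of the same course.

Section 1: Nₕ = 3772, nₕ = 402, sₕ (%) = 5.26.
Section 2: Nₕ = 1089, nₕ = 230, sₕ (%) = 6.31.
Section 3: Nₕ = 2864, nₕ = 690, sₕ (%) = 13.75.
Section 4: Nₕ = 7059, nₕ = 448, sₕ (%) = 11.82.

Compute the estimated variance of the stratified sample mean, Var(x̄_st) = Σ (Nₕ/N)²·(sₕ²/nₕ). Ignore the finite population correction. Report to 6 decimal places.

0.086801

N = 14784. Term for each stratum: Wₕ²sₕ²/nₕ.
Var(x̄_st) = 0.004480277 + 0.000939297 + 0.010282967 + 0.071098329 = 0.086800870 → 0.086801.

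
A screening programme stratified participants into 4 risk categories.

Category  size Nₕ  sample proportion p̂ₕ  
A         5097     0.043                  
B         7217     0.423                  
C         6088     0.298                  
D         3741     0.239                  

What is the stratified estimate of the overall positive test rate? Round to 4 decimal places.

0.2701

N = 5097 + 7217 + 6088 + 3741 = 22143.
Overall proportion = Σ (Nₕ/N)·p̂ₕ.
Σ Nₕp̂ₕ = 219.171 + 3052.791 + 1814.224 + 894.099 = 5980.285.
5980.285 / 22143 = 0.270076... → 0.2701.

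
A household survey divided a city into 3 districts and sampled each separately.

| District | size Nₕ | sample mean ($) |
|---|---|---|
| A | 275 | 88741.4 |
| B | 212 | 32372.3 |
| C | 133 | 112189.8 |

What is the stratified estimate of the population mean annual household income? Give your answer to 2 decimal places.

N = 620; weights Wₕ = Nₕ/N = (0.4435, 0.3419, 0.2145).
x̄_st = Σ Wₕ·x̄ₕ = 0.4435·88741.4 + 0.3419·32372.3 + 0.2145·112189.8 ≈ 74496.8645...
→ 74496.86.

74496.86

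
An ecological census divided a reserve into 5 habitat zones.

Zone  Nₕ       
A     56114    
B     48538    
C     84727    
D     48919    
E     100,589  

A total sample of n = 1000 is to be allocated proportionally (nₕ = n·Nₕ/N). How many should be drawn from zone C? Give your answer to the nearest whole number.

250

Share of zone C = 84727/338887 = 0.25002.
Allocate 1000 × 0.25002 = 250.015... → 250.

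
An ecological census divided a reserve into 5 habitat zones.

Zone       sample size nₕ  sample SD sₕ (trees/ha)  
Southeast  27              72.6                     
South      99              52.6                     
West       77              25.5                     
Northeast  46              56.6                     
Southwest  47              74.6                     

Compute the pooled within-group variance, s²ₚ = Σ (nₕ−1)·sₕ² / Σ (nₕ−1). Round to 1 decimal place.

2947.6

Southeast: (27−1)·72.6² = 26·5270.76 = 137039.76
South: (99−1)·52.6² = 98·2766.76 = 271142.48
West: (77−1)·25.5² = 76·650.25 = 49419
Northeast: (46−1)·56.6² = 45·3203.56 = 144160.2
Southwest: (47−1)·74.6² = 46·5565.16 = 255997.36
Numerator = 857758.8; denominator = Σ(nₕ−1) = 291.
s²ₚ = 857758.8/291 = 2947.625... → 2947.6.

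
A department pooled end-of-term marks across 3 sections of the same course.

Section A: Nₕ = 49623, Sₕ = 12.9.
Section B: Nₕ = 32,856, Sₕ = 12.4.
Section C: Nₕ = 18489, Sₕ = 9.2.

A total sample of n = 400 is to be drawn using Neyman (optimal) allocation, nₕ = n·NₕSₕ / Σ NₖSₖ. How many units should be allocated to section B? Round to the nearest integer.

134

A: NₕSₕ = 49623·12.9 = 640136.7
B: NₕSₕ = 32856·12.4 = 407414.4
C: NₕSₕ = 18489·9.2 = 170098.8
Σ NₕSₕ = 1217649.9.
n_B = 400·407414.4/1217649.9 = 133.836... → 134.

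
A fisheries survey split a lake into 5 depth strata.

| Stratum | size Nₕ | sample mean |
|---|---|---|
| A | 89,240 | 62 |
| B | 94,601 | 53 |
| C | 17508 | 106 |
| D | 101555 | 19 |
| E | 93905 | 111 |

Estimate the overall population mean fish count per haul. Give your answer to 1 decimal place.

62.4

x̄_st = (Σ Nₕx̄ₕ) / (Σ Nₕ) = (89240·62 + 94601·53 + 17508·106 + 101555·19 + 93905·111) / 396809
= 24755581 / 396809 = 62.387... → 62.4.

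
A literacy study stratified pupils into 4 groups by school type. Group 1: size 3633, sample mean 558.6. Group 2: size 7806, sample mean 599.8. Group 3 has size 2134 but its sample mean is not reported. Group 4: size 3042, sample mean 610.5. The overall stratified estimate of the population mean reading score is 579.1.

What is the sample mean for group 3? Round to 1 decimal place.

493.5

Σ Nₕx̄ₕ = N·μ, so 2134·x̄_3 = 16615·579.1 − (3633·558.6 + 7806·599.8 + 3042·610.5).
= 9621746.5 − 8568573.6 = 1053172.9.
x̄_3 = 1053172.9 / 2134 = 493.521... → 493.5.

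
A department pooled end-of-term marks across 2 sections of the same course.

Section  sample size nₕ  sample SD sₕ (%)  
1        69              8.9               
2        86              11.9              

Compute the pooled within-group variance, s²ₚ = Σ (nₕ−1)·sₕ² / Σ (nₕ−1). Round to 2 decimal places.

1: (69−1)·8.9² = 68·79.21 = 5386.28
2: (86−1)·11.9² = 85·141.61 = 12036.85
Numerator = 17423.13; denominator = Σ(nₕ−1) = 153.
s²ₚ = 17423.13/153 = 113.8767... → 113.88.

113.88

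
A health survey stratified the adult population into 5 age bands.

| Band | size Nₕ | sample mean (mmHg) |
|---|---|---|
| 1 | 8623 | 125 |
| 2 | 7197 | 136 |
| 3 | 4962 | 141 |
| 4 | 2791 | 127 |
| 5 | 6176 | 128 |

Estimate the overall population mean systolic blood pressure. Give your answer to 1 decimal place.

131.1

x̄_st = (Σ Nₕx̄ₕ) / (Σ Nₕ) = (8623·125 + 7197·136 + 4962·141 + 2791·127 + 6176·128) / 29749
= 3901294 / 29749 = 131.140... → 131.1.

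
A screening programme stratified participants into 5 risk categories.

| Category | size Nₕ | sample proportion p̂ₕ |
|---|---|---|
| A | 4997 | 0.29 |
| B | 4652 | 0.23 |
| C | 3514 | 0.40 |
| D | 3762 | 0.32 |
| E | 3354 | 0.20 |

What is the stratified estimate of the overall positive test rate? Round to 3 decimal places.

0.286

Wₕ = Nₕ/N with N = 20279: 0.2464, 0.2294, 0.1733, 0.1855, 0.1654.
p̂_st = 0.2464·0.29 + 0.2294·0.23 + 0.1733·0.40 + 0.1855·0.32 + 0.1654·0.20 ≈ 0.28598... → 0.286.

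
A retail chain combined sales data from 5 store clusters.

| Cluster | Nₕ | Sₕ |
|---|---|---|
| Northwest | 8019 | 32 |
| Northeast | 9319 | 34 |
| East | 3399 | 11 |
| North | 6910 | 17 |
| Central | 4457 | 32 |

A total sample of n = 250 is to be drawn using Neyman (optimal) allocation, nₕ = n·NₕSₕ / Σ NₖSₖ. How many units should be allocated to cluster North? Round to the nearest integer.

34

Northwest: NₕSₕ = 8019·32 = 256608
Northeast: NₕSₕ = 9319·34 = 316846
East: NₕSₕ = 3399·11 = 37389
North: NₕSₕ = 6910·17 = 117470
Central: NₕSₕ = 4457·32 = 142624
Σ NₕSₕ = 870937.
n_North = 250·117470/870937 = 33.719... → 34.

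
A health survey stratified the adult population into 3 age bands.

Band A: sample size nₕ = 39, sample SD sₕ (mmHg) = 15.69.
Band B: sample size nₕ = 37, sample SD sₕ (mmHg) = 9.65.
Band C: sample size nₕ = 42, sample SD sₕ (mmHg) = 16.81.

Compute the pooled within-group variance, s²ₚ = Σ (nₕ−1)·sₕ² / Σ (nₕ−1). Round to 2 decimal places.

Degrees of freedom: 38 + 36 + 41 = 115.
Σ(nₕ−1)sₕ² = 38·246.1761 + 36·93.1225 + 41·282.5761 = 24292.7219.
s²ₚ = 24292.7219 / 115 = 211.2411... → 211.24.

211.24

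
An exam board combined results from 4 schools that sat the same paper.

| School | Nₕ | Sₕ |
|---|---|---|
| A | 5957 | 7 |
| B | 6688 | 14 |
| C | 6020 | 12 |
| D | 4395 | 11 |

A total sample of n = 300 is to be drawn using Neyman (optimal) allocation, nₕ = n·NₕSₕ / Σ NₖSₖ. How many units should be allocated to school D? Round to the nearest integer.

Σ NₕSₕ = 5957·7 + 6688·14 + 6020·12 + 4395·11 = 255916.
Share for D: 48345/255916 = 0.18891.
n_D = 300 × 0.18891 = 56.673... → 57.

57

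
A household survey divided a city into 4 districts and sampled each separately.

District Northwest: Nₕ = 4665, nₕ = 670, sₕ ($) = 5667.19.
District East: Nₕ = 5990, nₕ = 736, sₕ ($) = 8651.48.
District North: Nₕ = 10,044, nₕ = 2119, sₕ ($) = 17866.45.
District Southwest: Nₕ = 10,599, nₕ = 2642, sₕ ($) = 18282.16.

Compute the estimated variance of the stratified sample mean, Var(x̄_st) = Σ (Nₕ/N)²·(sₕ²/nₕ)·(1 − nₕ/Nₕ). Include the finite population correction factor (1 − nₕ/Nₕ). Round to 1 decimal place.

27312.2

N = 31298; Wₕ = Nₕ/N.
district Northwest: (4665/31298)²·5667.19²/670·(1 − 670/4665) = 912.0024
district East: (5990/31298)²·8651.48²/736·(1 − 736/5990) = 3267.2828
district North: (10044/31298)²·17866.45²/2119·(1 − 2119/10044) = 12241.0418
district Southwest: (10599/31298)²·18282.16²/2642·(1 − 2642/10599) = 10891.8907
Sum = 27312.2178 → 27312.2.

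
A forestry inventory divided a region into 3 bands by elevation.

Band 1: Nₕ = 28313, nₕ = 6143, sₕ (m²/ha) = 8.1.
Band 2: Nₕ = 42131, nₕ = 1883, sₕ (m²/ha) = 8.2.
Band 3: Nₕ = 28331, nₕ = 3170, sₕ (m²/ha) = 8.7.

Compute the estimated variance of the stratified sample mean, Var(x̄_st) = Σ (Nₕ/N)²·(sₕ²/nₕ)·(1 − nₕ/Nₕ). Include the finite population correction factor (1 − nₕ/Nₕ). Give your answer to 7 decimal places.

N = 98775. Term for each stratum: Wₕ²sₕ²/nₕ·(1−nₕ/Nₕ).
Var(x̄_st) = 0.0006871428 + 0.0062062516 + 0.0017445160 = 0.0086379105 → 0.0086379.

0.0086379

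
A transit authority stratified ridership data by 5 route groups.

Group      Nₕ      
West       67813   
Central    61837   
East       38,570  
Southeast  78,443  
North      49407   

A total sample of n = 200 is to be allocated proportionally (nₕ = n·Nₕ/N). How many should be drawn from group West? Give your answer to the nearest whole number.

N = 67813 + 61837 + 38570 + 78443 + 49407 = 296070.
n_West = 200·67813/296070 = 45.809... → 46.

46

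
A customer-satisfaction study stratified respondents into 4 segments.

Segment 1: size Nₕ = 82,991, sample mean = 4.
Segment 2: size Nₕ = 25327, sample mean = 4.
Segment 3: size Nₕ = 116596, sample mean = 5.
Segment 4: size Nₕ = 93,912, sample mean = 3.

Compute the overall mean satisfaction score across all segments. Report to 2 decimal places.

4.07

x̄_st = (Σ Nₕx̄ₕ) / (Σ Nₕ) = (82991·4 + 25327·4 + 116596·5 + 93912·3) / 318826
= 1297988 / 318826 = 4.0711... → 4.07.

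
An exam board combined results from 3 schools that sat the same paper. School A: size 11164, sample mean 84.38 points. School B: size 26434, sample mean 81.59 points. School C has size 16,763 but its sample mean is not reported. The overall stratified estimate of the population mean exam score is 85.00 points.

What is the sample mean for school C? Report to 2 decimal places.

90.79

Σ Nₕx̄ₕ = N·μ, so 16763·x̄_C = 54361·85.00 − (11164·84.38 + 26434·81.59).
= 4620685 − 3098768.38 = 1521916.62.
x̄_C = 1521916.62 / 16763 = 90.7902... → 90.79.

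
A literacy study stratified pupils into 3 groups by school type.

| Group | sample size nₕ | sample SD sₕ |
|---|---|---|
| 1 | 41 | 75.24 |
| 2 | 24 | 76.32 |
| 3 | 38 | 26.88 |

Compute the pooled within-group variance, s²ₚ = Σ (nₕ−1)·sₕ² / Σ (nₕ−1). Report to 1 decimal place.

1: (41−1)·75.24² = 40·5661.0576 = 226442.304
2: (24−1)·76.32² = 23·5824.7424 = 133969.0752
3: (38−1)·26.88² = 37·722.5344 = 26733.7728
Numerator = 387145.152; denominator = Σ(nₕ−1) = 100.
s²ₚ = 387145.152/100 = 3871.452... → 3871.5.

3871.5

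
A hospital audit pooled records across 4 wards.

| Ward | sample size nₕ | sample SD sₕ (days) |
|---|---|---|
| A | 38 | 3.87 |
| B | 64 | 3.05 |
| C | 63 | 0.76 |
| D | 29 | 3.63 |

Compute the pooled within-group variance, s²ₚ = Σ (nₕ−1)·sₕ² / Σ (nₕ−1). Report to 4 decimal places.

A: (38−1)·3.87² = 37·14.9769 = 554.1453
B: (64−1)·3.05² = 63·9.3025 = 586.0575
C: (63−1)·0.76² = 62·0.5776 = 35.8112
D: (29−1)·3.63² = 28·13.1769 = 368.9532
Numerator = 1544.9672; denominator = Σ(nₕ−1) = 190.
s²ₚ = 1544.9672/190 = 8.131406... → 8.1314.

8.1314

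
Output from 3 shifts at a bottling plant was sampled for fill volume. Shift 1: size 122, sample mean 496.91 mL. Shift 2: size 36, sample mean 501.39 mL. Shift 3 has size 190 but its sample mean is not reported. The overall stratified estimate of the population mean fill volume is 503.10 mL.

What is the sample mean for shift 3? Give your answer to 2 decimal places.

Σ Nₕx̄ₕ = N·μ, so 190·x̄_3 = 348·503.10 − (122·496.91 + 36·501.39).
= 175078.8 − 78673.06 = 96405.74.
x̄_3 = 96405.74 / 190 = 507.3986... → 507.40.

507.40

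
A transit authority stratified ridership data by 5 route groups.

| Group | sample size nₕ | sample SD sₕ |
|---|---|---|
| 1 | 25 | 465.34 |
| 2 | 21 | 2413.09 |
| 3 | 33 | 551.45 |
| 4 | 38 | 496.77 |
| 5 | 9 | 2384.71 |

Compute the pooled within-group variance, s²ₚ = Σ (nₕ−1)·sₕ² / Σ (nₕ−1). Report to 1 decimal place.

1537303.9

1: (25−1)·465.34² = 24·216541.3156 = 5196991.5744
2: (21−1)·2413.09² = 20·5823003.3481 = 116460066.962
3: (33−1)·551.45² = 32·304097.1025 = 9731107.28
4: (38−1)·496.77² = 37·246780.4329 = 9130876.0173
5: (9−1)·2384.71² = 8·5686841.7841 = 45494734.2728
Numerator = 186013776.1065; denominator = Σ(nₕ−1) = 121.
s²ₚ = 186013776.1065/121 = 1537303.935... → 1537303.9.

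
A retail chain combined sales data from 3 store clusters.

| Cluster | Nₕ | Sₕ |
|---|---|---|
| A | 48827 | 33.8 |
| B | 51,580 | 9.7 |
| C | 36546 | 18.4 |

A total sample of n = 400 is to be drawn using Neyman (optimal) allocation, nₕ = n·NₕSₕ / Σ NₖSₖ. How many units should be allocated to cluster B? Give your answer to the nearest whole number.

A: NₕSₕ = 48827·33.8 = 1650352.6
B: NₕSₕ = 51580·9.7 = 500326
C: NₕSₕ = 36546·18.4 = 672446.4
Σ NₕSₕ = 2823125.
n_B = 400·500326/2823125 = 70.890... → 71.

71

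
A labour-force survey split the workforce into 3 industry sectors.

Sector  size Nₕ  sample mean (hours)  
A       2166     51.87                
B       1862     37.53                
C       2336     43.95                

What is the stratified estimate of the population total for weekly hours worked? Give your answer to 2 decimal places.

284898.48

A: 2166·51.87 = 112350.42
B: 1862·37.53 = 69880.86
C: 2336·43.95 = 102667.2
τ̂ = Σ Nₕx̄ₕ = 284898.48.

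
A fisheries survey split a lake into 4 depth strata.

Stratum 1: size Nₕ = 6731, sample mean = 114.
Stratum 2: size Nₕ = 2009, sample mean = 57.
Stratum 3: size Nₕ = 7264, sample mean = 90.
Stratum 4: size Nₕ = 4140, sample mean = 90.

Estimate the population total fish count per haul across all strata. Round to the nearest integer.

1908207

Estimate total by summing Nₕ·x̄ₕ over strata.
6731·114 + 2009·57 + 7264·90 + 4140·90 = 767334 + 114513 + 653760 + 372600 = 1908207.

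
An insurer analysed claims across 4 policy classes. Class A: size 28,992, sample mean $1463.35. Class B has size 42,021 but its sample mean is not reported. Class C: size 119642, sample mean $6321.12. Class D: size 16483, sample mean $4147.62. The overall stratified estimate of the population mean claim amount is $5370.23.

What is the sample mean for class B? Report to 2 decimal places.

5837.95

N = 28992 + 42021 + 119642 + 16483 = 207138.
Overall total = μ·N = 5370.23·207138 = 1112378701.74.
Subtract the known strata: 28992·1463.35 + 119642·6321.12 + 16483·4147.62 = 867062102.7.
Remaining total for class B: 1112378701.74 − 867062102.7 = 245316599.04.
Divide by its size: 245316599.04 / 42021 = 5837.9524... → 5837.95.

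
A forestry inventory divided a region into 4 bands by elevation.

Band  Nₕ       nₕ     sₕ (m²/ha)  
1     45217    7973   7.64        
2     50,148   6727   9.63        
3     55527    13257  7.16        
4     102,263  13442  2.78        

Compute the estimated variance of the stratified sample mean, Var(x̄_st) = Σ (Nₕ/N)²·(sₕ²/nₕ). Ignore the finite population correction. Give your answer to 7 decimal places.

0.0010544

N = 253155. Term for each stratum: Wₕ²sₕ²/nₕ.
Var(x̄_st) = 0.0002335584 + 0.0005409603 + 0.0001860442 + 0.0000938188 = 0.0010543816 → 0.0010544.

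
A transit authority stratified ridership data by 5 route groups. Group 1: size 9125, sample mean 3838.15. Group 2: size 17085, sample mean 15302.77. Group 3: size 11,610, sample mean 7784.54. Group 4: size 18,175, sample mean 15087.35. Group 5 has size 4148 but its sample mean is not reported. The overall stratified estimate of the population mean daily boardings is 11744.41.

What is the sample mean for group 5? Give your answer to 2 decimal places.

N = 9125 + 17085 + 11610 + 18175 + 4148 = 60143.
Overall total = μ·N = 11744.41·60143 = 706344050.63.
Subtract the known strata: 9125·3838.15 + 17085·15302.77 + 11610·7784.54 + 18175·15087.35 = 661062039.85.
Remaining total for group 5: 706344050.63 − 661062039.85 = 45282010.78.
Divide by its size: 45282010.78 / 4148 = 10916.5889... → 10916.59.

10916.59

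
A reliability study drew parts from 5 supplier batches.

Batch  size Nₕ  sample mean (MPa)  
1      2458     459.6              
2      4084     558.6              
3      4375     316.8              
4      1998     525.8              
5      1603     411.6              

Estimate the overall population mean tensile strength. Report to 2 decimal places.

N = 2458 + 4084 + 4375 + 1998 + 1603 = 14518.
Overall mean = Σ (Nₕ/N)·x̄ₕ — weight by population share, not a simple average.
Σ Nₕx̄ₕ = 2458·459.6 + 4084·558.6 + 4375·316.8 + 1998·525.8 + 1603·411.6 = 1129696.8 + 2281322.4 + 1386000 + 1050548.4 + 659794.8 = 6507362.4.
Divide by N: 6507362.4 / 14518 = 448.2272... → 448.23.

448.23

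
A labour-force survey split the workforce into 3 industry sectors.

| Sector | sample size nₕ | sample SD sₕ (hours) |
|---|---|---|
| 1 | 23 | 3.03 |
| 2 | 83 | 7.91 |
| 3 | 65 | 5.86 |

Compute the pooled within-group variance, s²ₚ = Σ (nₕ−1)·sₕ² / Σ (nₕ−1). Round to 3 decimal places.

Degrees of freedom: 22 + 82 + 64 = 168.
Σ(nₕ−1)sₕ² = 22·9.1809 + 82·62.5681 + 64·34.3396 = 7530.2984.
s²ₚ = 7530.2984 / 168 = 44.82320... → 44.823.

44.823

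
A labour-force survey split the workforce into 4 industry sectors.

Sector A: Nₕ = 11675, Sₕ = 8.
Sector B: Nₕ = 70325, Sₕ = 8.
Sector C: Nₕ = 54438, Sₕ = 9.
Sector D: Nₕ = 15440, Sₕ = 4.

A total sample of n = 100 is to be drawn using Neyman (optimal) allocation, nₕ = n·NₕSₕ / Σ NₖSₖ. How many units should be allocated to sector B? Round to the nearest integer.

47

A: NₕSₕ = 11675·8 = 93400
B: NₕSₕ = 70325·8 = 562600
C: NₕSₕ = 54438·9 = 489942
D: NₕSₕ = 15440·4 = 61760
Σ NₕSₕ = 1207702.
n_B = 100·562600/1207702 = 46.584... → 47.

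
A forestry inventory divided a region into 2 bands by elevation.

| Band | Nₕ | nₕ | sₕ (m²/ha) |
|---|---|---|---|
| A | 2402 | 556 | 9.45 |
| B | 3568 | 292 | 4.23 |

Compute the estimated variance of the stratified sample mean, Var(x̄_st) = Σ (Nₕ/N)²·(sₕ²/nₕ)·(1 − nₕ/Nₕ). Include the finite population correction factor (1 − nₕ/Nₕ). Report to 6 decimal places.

0.040079

N = 5970. Term for each stratum: Wₕ²sₕ²/nₕ·(1−nₕ/Nₕ).
Var(x̄_st) = 0.019982272 + 0.020096386 = 0.040078658 → 0.040079.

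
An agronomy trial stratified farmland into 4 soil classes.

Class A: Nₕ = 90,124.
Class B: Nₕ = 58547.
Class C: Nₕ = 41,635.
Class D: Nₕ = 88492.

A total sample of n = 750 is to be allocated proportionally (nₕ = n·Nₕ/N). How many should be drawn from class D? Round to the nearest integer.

238

Share of class D = 88492/278798 = 0.31741.
Allocate 750 × 0.31741 = 238.054... → 238.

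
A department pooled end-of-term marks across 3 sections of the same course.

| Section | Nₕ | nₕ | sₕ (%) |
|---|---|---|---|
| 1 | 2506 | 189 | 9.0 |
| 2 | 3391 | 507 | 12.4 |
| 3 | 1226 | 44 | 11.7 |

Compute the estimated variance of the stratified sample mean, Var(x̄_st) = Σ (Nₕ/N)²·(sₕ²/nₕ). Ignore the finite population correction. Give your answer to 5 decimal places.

0.21395

N = 7123; Wₕ = Nₕ/N.
section 1: (2506/7123)²·9.0²/189 = 0.05304683
section 2: (3391/7123)²·12.4²/507 = 0.06873297
section 3: (1226/7123)²·11.7²/44 = 0.09216671
Sum = 0.21394651 → 0.21395.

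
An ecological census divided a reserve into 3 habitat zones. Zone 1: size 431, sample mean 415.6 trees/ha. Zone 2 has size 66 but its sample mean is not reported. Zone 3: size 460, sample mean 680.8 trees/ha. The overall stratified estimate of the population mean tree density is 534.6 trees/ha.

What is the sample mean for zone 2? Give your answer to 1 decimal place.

292.7

Σ Nₕx̄ₕ = N·μ, so 66·x̄_2 = 957·534.6 − (431·415.6 + 460·680.8).
= 511612.2 − 492291.6 = 19320.6.
x̄_2 = 19320.6 / 66 = 292.736... → 292.7.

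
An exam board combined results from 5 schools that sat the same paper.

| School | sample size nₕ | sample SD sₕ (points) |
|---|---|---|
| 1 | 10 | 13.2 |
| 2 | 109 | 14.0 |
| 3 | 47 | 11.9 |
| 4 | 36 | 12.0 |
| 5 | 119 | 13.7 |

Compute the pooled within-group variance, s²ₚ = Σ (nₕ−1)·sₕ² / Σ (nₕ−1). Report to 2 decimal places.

1: (10−1)·13.2² = 9·174.24 = 1568.16
2: (109−1)·14.0² = 108·196 = 21168
3: (47−1)·11.9² = 46·141.61 = 6514.06
4: (36−1)·12.0² = 35·144 = 5040
5: (119−1)·13.7² = 118·187.69 = 22147.42
Numerator = 56437.64; denominator = Σ(nₕ−1) = 316.
s²ₚ = 56437.64/316 = 178.6001... → 178.60.

178.60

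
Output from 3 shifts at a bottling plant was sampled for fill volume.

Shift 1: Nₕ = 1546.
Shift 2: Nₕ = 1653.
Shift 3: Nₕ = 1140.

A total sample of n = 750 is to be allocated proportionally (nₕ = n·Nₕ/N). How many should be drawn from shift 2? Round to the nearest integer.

286

N = 1546 + 1653 + 1140 = 4339.
n_2 = 750·1653/4339 = 285.723... → 286.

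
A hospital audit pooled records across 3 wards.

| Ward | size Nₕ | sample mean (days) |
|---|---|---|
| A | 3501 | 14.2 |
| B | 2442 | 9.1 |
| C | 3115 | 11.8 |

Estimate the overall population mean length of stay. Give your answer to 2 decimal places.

N = 9058; weights Wₕ = Nₕ/N = (0.3865, 0.2696, 0.3439).
x̄_st = Σ Wₕ·x̄ₕ = 0.3865·14.2 + 0.2696·9.1 + 0.3439·11.8 ≈ 11.9997...
→ 12.00.

12.00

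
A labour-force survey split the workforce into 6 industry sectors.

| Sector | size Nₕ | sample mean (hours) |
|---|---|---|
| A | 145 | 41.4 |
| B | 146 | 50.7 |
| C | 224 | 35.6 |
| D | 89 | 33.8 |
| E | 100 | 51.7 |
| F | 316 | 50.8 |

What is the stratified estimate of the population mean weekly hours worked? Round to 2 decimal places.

x̄_st = (Σ Nₕx̄ₕ) / (Σ Nₕ) = (145·41.4 + 146·50.7 + 224·35.6 + 89·33.8 + 100·51.7 + 316·50.8) / 1020
= 45610.6 / 1020 = 44.7163... → 44.72.

44.72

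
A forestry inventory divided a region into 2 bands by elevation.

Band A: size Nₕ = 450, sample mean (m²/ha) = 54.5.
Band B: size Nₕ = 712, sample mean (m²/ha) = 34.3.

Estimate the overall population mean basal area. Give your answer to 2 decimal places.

N = 1162; weights Wₕ = Nₕ/N = (0.3873, 0.6127).
x̄_st = Σ Wₕ·x̄ₕ = 0.3873·54.5 + 0.6127·34.3 ≈ 42.1227...
→ 42.12.

42.12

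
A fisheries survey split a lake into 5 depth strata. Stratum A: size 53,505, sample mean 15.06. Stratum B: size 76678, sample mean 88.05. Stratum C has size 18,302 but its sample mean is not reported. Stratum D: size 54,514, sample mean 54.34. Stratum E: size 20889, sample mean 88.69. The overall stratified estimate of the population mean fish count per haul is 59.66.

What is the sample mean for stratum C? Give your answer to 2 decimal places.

53.82

N = 53505 + 76678 + 18302 + 54514 + 20889 = 223888.
Overall total = μ·N = 59.66·223888 = 13357158.08.
Subtract the known strata: 53505·15.06 + 76678·88.05 + 54514·54.34 + 20889·88.69 = 12372219.37.
Remaining total for stratum C: 13357158.08 − 12372219.37 = 984938.71.
Divide by its size: 984938.71 / 18302 = 53.8159... → 53.82.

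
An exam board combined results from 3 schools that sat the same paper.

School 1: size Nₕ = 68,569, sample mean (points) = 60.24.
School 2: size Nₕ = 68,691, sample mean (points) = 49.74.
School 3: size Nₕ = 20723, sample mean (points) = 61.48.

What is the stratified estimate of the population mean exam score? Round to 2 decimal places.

x̄_st = (Σ Nₕx̄ₕ) / (Σ Nₕ) = (68569·60.24 + 68691·49.74 + 20723·61.48) / 157983
= 8821336.94 / 157983 = 55.8373... → 55.84.

55.84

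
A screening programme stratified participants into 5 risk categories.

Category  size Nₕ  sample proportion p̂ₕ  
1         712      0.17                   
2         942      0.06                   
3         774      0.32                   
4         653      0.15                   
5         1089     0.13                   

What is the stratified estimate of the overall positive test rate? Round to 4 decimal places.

N = 712 + 942 + 774 + 653 + 1089 = 4170.
Overall proportion = Σ (Nₕ/N)·p̂ₕ.
Σ Nₕp̂ₕ = 121.04 + 56.52 + 247.68 + 97.95 + 141.57 = 664.76.
664.76 / 4170 = 0.159415... → 0.1594.

0.1594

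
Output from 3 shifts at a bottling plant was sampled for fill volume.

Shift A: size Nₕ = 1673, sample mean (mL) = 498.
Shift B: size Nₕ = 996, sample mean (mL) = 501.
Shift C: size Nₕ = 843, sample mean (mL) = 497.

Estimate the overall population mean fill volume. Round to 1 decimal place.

498.6

x̄_st = (Σ Nₕx̄ₕ) / (Σ Nₕ) = (1673·498 + 996·501 + 843·497) / 3512
= 1751121 / 3512 = 498.611... → 498.6.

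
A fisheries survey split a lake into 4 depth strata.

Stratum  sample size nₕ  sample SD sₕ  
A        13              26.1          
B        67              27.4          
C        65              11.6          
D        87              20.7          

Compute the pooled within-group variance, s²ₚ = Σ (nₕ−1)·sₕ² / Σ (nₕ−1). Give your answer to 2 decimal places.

452.57

A: (13−1)·26.1² = 12·681.21 = 8174.52
B: (67−1)·27.4² = 66·750.76 = 49550.16
C: (65−1)·11.6² = 64·134.56 = 8611.84
D: (87−1)·20.7² = 86·428.49 = 36850.14
Numerator = 103186.66; denominator = Σ(nₕ−1) = 228.
s²ₚ = 103186.66/228 = 452.5731... → 452.57.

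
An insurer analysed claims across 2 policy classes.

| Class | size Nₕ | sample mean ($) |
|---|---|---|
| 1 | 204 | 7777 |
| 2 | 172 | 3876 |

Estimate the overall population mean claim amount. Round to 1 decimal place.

5992.5

N = 204 + 172 = 376.
Weight each subgroup mean by Nₕ/N and sum.
Σ Nₕx̄ₕ = 204·7777 + 172·3876 = 1586508 + 666672 = 2253180.
Divide by N: 2253180 / 376 = 5992.5 → 5992.5.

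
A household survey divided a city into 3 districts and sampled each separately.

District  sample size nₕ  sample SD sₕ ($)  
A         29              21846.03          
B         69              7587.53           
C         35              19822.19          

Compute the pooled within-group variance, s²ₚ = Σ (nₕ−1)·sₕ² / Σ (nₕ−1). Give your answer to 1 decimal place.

Degrees of freedom: 28 + 68 + 34 = 130.
Σ(nₕ−1)sₕ² = 28·477249026.7609 + 68·57570611.5009 + 34·392919216.3961 = 30637027688.8338.
s²ₚ = 30637027688.8338 / 130 = 235669443.760... → 235669443.8.

235669443.8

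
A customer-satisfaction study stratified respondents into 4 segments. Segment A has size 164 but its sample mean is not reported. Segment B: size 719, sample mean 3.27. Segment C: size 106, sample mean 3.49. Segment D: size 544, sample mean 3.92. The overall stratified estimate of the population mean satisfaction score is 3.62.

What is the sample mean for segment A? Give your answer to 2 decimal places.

Σ Nₕx̄ₕ = N·μ, so 164·x̄_A = 1533·3.62 − (719·3.27 + 106·3.49 + 544·3.92).
= 5549.46 − 4853.55 = 695.91.
x̄_A = 695.91 / 164 = 4.2434... → 4.24.

4.24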